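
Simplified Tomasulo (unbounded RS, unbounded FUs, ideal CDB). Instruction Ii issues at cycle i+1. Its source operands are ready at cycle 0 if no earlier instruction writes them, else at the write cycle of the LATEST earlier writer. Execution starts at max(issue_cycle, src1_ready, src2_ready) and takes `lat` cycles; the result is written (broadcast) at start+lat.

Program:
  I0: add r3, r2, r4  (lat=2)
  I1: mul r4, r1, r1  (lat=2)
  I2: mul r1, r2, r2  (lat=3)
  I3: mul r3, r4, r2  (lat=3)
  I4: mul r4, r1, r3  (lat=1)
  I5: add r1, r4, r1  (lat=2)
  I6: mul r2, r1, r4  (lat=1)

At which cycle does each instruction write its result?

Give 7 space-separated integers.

Answer: 3 4 6 7 8 10 11

Derivation:
I0 add r3: issue@1 deps=(None,None) exec_start@1 write@3
I1 mul r4: issue@2 deps=(None,None) exec_start@2 write@4
I2 mul r1: issue@3 deps=(None,None) exec_start@3 write@6
I3 mul r3: issue@4 deps=(1,None) exec_start@4 write@7
I4 mul r4: issue@5 deps=(2,3) exec_start@7 write@8
I5 add r1: issue@6 deps=(4,2) exec_start@8 write@10
I6 mul r2: issue@7 deps=(5,4) exec_start@10 write@11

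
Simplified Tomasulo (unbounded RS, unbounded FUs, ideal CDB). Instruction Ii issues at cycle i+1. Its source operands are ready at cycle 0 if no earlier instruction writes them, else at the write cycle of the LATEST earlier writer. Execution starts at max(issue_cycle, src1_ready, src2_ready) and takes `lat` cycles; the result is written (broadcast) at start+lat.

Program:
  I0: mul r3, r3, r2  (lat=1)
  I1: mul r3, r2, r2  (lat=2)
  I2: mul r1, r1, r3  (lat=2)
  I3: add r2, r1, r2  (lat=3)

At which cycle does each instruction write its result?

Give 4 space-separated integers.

Answer: 2 4 6 9

Derivation:
I0 mul r3: issue@1 deps=(None,None) exec_start@1 write@2
I1 mul r3: issue@2 deps=(None,None) exec_start@2 write@4
I2 mul r1: issue@3 deps=(None,1) exec_start@4 write@6
I3 add r2: issue@4 deps=(2,None) exec_start@6 write@9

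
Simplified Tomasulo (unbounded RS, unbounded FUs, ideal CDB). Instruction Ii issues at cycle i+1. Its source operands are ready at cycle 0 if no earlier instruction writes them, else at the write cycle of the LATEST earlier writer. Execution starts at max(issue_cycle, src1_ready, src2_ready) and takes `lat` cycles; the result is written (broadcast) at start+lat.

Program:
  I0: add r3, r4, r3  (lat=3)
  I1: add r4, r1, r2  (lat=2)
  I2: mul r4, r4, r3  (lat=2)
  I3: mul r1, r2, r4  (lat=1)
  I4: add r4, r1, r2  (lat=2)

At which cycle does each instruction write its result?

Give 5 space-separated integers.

I0 add r3: issue@1 deps=(None,None) exec_start@1 write@4
I1 add r4: issue@2 deps=(None,None) exec_start@2 write@4
I2 mul r4: issue@3 deps=(1,0) exec_start@4 write@6
I3 mul r1: issue@4 deps=(None,2) exec_start@6 write@7
I4 add r4: issue@5 deps=(3,None) exec_start@7 write@9

Answer: 4 4 6 7 9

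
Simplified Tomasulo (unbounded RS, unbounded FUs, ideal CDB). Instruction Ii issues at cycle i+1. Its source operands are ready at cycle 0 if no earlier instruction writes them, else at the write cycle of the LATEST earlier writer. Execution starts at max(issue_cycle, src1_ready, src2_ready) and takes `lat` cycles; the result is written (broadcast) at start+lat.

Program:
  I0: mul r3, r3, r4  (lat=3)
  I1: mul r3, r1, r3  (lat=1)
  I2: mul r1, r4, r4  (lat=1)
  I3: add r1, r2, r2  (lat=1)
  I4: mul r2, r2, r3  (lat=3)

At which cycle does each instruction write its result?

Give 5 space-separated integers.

I0 mul r3: issue@1 deps=(None,None) exec_start@1 write@4
I1 mul r3: issue@2 deps=(None,0) exec_start@4 write@5
I2 mul r1: issue@3 deps=(None,None) exec_start@3 write@4
I3 add r1: issue@4 deps=(None,None) exec_start@4 write@5
I4 mul r2: issue@5 deps=(None,1) exec_start@5 write@8

Answer: 4 5 4 5 8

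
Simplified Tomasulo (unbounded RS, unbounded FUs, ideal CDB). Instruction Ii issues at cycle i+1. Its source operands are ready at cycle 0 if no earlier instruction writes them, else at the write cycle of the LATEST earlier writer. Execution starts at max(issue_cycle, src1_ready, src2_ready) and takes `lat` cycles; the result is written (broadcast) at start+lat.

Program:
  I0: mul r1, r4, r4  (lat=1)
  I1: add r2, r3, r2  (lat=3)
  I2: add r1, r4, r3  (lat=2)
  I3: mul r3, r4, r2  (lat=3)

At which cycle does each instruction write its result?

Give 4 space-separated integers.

Answer: 2 5 5 8

Derivation:
I0 mul r1: issue@1 deps=(None,None) exec_start@1 write@2
I1 add r2: issue@2 deps=(None,None) exec_start@2 write@5
I2 add r1: issue@3 deps=(None,None) exec_start@3 write@5
I3 mul r3: issue@4 deps=(None,1) exec_start@5 write@8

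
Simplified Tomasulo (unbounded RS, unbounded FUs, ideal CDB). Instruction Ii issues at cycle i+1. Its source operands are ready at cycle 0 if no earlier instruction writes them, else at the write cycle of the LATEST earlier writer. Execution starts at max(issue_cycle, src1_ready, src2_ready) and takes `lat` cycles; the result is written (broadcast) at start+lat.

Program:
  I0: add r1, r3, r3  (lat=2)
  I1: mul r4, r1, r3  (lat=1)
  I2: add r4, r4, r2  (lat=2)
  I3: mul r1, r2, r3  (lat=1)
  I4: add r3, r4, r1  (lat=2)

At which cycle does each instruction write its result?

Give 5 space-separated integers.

Answer: 3 4 6 5 8

Derivation:
I0 add r1: issue@1 deps=(None,None) exec_start@1 write@3
I1 mul r4: issue@2 deps=(0,None) exec_start@3 write@4
I2 add r4: issue@3 deps=(1,None) exec_start@4 write@6
I3 mul r1: issue@4 deps=(None,None) exec_start@4 write@5
I4 add r3: issue@5 deps=(2,3) exec_start@6 write@8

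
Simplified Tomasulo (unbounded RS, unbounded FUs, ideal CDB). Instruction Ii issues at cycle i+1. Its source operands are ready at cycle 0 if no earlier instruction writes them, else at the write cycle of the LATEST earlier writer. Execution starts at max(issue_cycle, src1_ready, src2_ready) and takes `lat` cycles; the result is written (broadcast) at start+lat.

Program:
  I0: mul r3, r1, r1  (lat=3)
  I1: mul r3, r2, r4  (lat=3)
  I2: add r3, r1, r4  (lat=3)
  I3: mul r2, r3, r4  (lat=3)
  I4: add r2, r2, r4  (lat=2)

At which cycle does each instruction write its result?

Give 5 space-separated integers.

I0 mul r3: issue@1 deps=(None,None) exec_start@1 write@4
I1 mul r3: issue@2 deps=(None,None) exec_start@2 write@5
I2 add r3: issue@3 deps=(None,None) exec_start@3 write@6
I3 mul r2: issue@4 deps=(2,None) exec_start@6 write@9
I4 add r2: issue@5 deps=(3,None) exec_start@9 write@11

Answer: 4 5 6 9 11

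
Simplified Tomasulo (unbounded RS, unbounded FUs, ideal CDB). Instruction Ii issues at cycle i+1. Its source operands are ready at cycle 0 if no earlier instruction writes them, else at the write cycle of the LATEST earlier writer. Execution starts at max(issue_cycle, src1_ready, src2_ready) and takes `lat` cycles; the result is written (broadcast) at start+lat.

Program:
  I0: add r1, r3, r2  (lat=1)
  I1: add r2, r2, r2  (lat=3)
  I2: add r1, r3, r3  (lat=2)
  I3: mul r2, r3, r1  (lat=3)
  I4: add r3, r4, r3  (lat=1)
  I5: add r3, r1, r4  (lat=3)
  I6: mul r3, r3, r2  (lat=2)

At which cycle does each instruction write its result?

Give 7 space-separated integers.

Answer: 2 5 5 8 6 9 11

Derivation:
I0 add r1: issue@1 deps=(None,None) exec_start@1 write@2
I1 add r2: issue@2 deps=(None,None) exec_start@2 write@5
I2 add r1: issue@3 deps=(None,None) exec_start@3 write@5
I3 mul r2: issue@4 deps=(None,2) exec_start@5 write@8
I4 add r3: issue@5 deps=(None,None) exec_start@5 write@6
I5 add r3: issue@6 deps=(2,None) exec_start@6 write@9
I6 mul r3: issue@7 deps=(5,3) exec_start@9 write@11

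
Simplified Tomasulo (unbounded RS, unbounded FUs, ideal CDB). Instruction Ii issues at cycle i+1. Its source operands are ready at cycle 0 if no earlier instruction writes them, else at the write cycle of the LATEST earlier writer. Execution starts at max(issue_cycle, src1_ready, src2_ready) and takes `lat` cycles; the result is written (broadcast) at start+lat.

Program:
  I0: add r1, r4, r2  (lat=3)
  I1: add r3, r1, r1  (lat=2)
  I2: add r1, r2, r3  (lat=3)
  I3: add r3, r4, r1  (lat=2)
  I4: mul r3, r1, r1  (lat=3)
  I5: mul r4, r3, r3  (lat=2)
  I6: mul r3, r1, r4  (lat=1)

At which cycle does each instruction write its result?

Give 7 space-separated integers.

Answer: 4 6 9 11 12 14 15

Derivation:
I0 add r1: issue@1 deps=(None,None) exec_start@1 write@4
I1 add r3: issue@2 deps=(0,0) exec_start@4 write@6
I2 add r1: issue@3 deps=(None,1) exec_start@6 write@9
I3 add r3: issue@4 deps=(None,2) exec_start@9 write@11
I4 mul r3: issue@5 deps=(2,2) exec_start@9 write@12
I5 mul r4: issue@6 deps=(4,4) exec_start@12 write@14
I6 mul r3: issue@7 deps=(2,5) exec_start@14 write@15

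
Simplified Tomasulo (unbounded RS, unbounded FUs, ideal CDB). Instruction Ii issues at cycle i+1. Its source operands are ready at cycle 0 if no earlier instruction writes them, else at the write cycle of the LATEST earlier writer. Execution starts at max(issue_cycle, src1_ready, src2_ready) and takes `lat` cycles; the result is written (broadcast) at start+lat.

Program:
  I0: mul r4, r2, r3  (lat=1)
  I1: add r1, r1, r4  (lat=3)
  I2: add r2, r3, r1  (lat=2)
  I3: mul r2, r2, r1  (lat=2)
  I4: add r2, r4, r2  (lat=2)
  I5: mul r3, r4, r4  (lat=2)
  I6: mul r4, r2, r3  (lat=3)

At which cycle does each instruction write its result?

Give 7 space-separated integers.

I0 mul r4: issue@1 deps=(None,None) exec_start@1 write@2
I1 add r1: issue@2 deps=(None,0) exec_start@2 write@5
I2 add r2: issue@3 deps=(None,1) exec_start@5 write@7
I3 mul r2: issue@4 deps=(2,1) exec_start@7 write@9
I4 add r2: issue@5 deps=(0,3) exec_start@9 write@11
I5 mul r3: issue@6 deps=(0,0) exec_start@6 write@8
I6 mul r4: issue@7 deps=(4,5) exec_start@11 write@14

Answer: 2 5 7 9 11 8 14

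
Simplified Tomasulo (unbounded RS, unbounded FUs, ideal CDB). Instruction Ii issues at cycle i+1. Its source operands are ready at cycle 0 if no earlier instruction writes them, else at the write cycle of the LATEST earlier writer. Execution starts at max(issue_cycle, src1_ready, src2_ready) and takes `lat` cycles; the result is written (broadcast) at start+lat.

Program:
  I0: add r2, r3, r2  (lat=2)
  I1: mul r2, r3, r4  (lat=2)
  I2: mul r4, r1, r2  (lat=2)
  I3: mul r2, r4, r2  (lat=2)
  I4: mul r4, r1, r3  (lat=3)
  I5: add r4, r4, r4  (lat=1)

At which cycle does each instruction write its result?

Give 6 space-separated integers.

I0 add r2: issue@1 deps=(None,None) exec_start@1 write@3
I1 mul r2: issue@2 deps=(None,None) exec_start@2 write@4
I2 mul r4: issue@3 deps=(None,1) exec_start@4 write@6
I3 mul r2: issue@4 deps=(2,1) exec_start@6 write@8
I4 mul r4: issue@5 deps=(None,None) exec_start@5 write@8
I5 add r4: issue@6 deps=(4,4) exec_start@8 write@9

Answer: 3 4 6 8 8 9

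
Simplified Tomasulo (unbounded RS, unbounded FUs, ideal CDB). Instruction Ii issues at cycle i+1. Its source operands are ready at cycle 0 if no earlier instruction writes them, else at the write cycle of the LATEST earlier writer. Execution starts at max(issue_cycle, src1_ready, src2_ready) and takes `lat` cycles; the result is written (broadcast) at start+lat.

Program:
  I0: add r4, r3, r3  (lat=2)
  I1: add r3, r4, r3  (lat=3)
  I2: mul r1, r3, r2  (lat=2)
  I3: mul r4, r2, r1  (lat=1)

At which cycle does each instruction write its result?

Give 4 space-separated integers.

I0 add r4: issue@1 deps=(None,None) exec_start@1 write@3
I1 add r3: issue@2 deps=(0,None) exec_start@3 write@6
I2 mul r1: issue@3 deps=(1,None) exec_start@6 write@8
I3 mul r4: issue@4 deps=(None,2) exec_start@8 write@9

Answer: 3 6 8 9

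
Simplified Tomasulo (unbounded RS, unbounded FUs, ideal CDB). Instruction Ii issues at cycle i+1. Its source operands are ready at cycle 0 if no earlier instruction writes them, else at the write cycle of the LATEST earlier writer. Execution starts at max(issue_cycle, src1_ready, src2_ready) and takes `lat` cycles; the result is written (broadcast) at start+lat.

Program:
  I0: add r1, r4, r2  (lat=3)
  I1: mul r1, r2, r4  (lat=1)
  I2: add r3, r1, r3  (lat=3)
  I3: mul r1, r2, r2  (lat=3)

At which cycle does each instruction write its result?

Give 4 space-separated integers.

I0 add r1: issue@1 deps=(None,None) exec_start@1 write@4
I1 mul r1: issue@2 deps=(None,None) exec_start@2 write@3
I2 add r3: issue@3 deps=(1,None) exec_start@3 write@6
I3 mul r1: issue@4 deps=(None,None) exec_start@4 write@7

Answer: 4 3 6 7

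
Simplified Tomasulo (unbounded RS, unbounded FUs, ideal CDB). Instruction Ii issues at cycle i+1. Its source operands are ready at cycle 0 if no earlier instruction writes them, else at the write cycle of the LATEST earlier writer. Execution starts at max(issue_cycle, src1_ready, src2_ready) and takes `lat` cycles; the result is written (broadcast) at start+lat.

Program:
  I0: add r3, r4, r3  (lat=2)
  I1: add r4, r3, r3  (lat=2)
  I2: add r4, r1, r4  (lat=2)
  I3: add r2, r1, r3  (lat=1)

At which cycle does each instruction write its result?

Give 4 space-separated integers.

I0 add r3: issue@1 deps=(None,None) exec_start@1 write@3
I1 add r4: issue@2 deps=(0,0) exec_start@3 write@5
I2 add r4: issue@3 deps=(None,1) exec_start@5 write@7
I3 add r2: issue@4 deps=(None,0) exec_start@4 write@5

Answer: 3 5 7 5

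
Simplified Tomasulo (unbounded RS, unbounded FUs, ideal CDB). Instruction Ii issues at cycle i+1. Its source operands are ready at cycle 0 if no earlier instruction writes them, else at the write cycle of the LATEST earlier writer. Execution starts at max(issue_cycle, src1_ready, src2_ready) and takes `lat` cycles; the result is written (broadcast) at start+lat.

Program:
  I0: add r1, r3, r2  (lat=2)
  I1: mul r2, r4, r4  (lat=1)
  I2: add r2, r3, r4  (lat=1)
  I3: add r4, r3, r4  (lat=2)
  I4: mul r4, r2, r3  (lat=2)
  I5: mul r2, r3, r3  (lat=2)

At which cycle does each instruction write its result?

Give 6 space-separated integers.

I0 add r1: issue@1 deps=(None,None) exec_start@1 write@3
I1 mul r2: issue@2 deps=(None,None) exec_start@2 write@3
I2 add r2: issue@3 deps=(None,None) exec_start@3 write@4
I3 add r4: issue@4 deps=(None,None) exec_start@4 write@6
I4 mul r4: issue@5 deps=(2,None) exec_start@5 write@7
I5 mul r2: issue@6 deps=(None,None) exec_start@6 write@8

Answer: 3 3 4 6 7 8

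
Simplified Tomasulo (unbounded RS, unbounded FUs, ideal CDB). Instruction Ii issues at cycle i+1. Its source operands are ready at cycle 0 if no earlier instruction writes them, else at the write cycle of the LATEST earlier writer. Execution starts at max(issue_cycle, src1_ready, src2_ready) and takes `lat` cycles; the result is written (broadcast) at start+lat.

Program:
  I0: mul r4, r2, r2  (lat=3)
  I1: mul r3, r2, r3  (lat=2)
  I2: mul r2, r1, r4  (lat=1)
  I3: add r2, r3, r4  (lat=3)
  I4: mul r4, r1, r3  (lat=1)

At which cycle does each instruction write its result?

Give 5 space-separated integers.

Answer: 4 4 5 7 6

Derivation:
I0 mul r4: issue@1 deps=(None,None) exec_start@1 write@4
I1 mul r3: issue@2 deps=(None,None) exec_start@2 write@4
I2 mul r2: issue@3 deps=(None,0) exec_start@4 write@5
I3 add r2: issue@4 deps=(1,0) exec_start@4 write@7
I4 mul r4: issue@5 deps=(None,1) exec_start@5 write@6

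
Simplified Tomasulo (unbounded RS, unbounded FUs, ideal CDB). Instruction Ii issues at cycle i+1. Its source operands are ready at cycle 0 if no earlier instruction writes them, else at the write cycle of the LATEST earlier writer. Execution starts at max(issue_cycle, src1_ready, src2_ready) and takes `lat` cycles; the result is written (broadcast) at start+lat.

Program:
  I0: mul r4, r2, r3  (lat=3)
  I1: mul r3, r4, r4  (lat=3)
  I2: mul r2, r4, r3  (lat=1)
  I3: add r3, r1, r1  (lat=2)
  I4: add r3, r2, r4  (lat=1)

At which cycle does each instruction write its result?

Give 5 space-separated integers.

Answer: 4 7 8 6 9

Derivation:
I0 mul r4: issue@1 deps=(None,None) exec_start@1 write@4
I1 mul r3: issue@2 deps=(0,0) exec_start@4 write@7
I2 mul r2: issue@3 deps=(0,1) exec_start@7 write@8
I3 add r3: issue@4 deps=(None,None) exec_start@4 write@6
I4 add r3: issue@5 deps=(2,0) exec_start@8 write@9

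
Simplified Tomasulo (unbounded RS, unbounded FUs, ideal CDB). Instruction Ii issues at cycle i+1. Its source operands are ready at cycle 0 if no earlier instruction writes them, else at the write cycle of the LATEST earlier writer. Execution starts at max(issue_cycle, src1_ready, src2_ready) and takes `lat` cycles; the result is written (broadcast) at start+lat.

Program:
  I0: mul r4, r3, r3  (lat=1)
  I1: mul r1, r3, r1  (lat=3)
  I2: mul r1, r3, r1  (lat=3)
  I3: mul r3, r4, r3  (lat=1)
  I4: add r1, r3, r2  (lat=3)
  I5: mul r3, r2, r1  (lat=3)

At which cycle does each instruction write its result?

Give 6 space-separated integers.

Answer: 2 5 8 5 8 11

Derivation:
I0 mul r4: issue@1 deps=(None,None) exec_start@1 write@2
I1 mul r1: issue@2 deps=(None,None) exec_start@2 write@5
I2 mul r1: issue@3 deps=(None,1) exec_start@5 write@8
I3 mul r3: issue@4 deps=(0,None) exec_start@4 write@5
I4 add r1: issue@5 deps=(3,None) exec_start@5 write@8
I5 mul r3: issue@6 deps=(None,4) exec_start@8 write@11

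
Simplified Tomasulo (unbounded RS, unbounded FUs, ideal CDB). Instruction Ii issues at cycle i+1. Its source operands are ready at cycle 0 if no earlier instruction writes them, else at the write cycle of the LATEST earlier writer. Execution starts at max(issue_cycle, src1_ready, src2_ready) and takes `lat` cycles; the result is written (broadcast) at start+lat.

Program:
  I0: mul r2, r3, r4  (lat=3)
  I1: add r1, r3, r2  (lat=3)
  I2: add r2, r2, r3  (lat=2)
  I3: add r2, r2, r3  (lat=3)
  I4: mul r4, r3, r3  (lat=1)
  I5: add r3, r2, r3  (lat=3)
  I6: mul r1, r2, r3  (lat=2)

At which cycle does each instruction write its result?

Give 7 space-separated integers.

Answer: 4 7 6 9 6 12 14

Derivation:
I0 mul r2: issue@1 deps=(None,None) exec_start@1 write@4
I1 add r1: issue@2 deps=(None,0) exec_start@4 write@7
I2 add r2: issue@3 deps=(0,None) exec_start@4 write@6
I3 add r2: issue@4 deps=(2,None) exec_start@6 write@9
I4 mul r4: issue@5 deps=(None,None) exec_start@5 write@6
I5 add r3: issue@6 deps=(3,None) exec_start@9 write@12
I6 mul r1: issue@7 deps=(3,5) exec_start@12 write@14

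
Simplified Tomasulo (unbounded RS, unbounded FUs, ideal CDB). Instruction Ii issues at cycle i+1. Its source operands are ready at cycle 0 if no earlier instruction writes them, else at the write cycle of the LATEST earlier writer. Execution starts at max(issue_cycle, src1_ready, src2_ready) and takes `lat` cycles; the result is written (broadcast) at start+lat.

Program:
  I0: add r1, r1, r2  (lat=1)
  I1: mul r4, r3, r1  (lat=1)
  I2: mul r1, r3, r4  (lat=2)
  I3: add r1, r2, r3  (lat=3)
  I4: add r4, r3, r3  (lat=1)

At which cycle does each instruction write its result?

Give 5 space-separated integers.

Answer: 2 3 5 7 6

Derivation:
I0 add r1: issue@1 deps=(None,None) exec_start@1 write@2
I1 mul r4: issue@2 deps=(None,0) exec_start@2 write@3
I2 mul r1: issue@3 deps=(None,1) exec_start@3 write@5
I3 add r1: issue@4 deps=(None,None) exec_start@4 write@7
I4 add r4: issue@5 deps=(None,None) exec_start@5 write@6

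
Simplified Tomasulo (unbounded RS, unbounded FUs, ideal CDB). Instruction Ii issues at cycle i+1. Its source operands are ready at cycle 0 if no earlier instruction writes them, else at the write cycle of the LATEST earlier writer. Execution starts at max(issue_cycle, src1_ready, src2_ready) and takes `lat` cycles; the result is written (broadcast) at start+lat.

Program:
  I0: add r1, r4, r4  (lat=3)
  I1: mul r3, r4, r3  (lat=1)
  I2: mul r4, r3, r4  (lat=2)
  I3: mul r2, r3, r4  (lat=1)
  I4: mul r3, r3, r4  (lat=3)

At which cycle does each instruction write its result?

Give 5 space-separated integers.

Answer: 4 3 5 6 8

Derivation:
I0 add r1: issue@1 deps=(None,None) exec_start@1 write@4
I1 mul r3: issue@2 deps=(None,None) exec_start@2 write@3
I2 mul r4: issue@3 deps=(1,None) exec_start@3 write@5
I3 mul r2: issue@4 deps=(1,2) exec_start@5 write@6
I4 mul r3: issue@5 deps=(1,2) exec_start@5 write@8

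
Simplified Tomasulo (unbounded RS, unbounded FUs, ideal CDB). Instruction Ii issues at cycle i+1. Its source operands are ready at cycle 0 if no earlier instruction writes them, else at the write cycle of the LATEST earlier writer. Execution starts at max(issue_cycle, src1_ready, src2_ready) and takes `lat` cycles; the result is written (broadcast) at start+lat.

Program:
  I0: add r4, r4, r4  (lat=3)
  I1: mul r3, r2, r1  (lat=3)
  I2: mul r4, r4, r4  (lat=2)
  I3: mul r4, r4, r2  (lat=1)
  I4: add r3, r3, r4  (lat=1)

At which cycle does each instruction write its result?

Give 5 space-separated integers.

I0 add r4: issue@1 deps=(None,None) exec_start@1 write@4
I1 mul r3: issue@2 deps=(None,None) exec_start@2 write@5
I2 mul r4: issue@3 deps=(0,0) exec_start@4 write@6
I3 mul r4: issue@4 deps=(2,None) exec_start@6 write@7
I4 add r3: issue@5 deps=(1,3) exec_start@7 write@8

Answer: 4 5 6 7 8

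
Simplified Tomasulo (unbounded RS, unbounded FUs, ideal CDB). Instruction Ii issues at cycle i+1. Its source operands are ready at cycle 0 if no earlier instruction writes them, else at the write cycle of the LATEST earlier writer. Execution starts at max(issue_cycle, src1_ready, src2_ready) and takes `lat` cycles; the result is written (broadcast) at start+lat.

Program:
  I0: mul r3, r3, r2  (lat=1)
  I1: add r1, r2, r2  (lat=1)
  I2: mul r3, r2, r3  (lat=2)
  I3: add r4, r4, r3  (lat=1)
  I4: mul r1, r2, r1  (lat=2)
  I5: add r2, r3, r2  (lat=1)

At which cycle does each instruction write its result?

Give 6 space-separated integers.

Answer: 2 3 5 6 7 7

Derivation:
I0 mul r3: issue@1 deps=(None,None) exec_start@1 write@2
I1 add r1: issue@2 deps=(None,None) exec_start@2 write@3
I2 mul r3: issue@3 deps=(None,0) exec_start@3 write@5
I3 add r4: issue@4 deps=(None,2) exec_start@5 write@6
I4 mul r1: issue@5 deps=(None,1) exec_start@5 write@7
I5 add r2: issue@6 deps=(2,None) exec_start@6 write@7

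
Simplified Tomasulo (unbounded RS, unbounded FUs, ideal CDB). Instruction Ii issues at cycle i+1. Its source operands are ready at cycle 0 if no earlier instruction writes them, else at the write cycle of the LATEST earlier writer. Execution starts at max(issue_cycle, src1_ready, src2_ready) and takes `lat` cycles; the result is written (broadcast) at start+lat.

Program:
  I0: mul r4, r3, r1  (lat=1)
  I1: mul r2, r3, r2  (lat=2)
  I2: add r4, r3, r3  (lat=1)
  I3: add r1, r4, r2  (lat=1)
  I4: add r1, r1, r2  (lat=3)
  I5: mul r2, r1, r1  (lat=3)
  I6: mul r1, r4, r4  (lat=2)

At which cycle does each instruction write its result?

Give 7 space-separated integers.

Answer: 2 4 4 5 8 11 9

Derivation:
I0 mul r4: issue@1 deps=(None,None) exec_start@1 write@2
I1 mul r2: issue@2 deps=(None,None) exec_start@2 write@4
I2 add r4: issue@3 deps=(None,None) exec_start@3 write@4
I3 add r1: issue@4 deps=(2,1) exec_start@4 write@5
I4 add r1: issue@5 deps=(3,1) exec_start@5 write@8
I5 mul r2: issue@6 deps=(4,4) exec_start@8 write@11
I6 mul r1: issue@7 deps=(2,2) exec_start@7 write@9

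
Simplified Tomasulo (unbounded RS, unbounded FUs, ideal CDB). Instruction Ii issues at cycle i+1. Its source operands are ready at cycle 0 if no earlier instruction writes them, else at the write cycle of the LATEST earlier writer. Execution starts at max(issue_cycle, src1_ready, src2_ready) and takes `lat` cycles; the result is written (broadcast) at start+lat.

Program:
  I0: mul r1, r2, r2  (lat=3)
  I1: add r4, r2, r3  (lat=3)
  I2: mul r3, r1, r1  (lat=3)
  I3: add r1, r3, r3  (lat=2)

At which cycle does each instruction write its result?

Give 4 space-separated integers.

Answer: 4 5 7 9

Derivation:
I0 mul r1: issue@1 deps=(None,None) exec_start@1 write@4
I1 add r4: issue@2 deps=(None,None) exec_start@2 write@5
I2 mul r3: issue@3 deps=(0,0) exec_start@4 write@7
I3 add r1: issue@4 deps=(2,2) exec_start@7 write@9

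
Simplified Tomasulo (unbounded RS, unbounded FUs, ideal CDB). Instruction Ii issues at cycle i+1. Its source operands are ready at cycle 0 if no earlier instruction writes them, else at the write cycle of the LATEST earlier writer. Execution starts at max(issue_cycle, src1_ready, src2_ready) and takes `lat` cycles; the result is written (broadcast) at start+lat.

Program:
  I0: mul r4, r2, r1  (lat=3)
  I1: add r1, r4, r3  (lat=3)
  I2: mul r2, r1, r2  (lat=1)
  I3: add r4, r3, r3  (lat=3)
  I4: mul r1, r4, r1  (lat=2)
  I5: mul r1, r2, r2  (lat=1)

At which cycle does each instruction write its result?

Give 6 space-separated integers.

Answer: 4 7 8 7 9 9

Derivation:
I0 mul r4: issue@1 deps=(None,None) exec_start@1 write@4
I1 add r1: issue@2 deps=(0,None) exec_start@4 write@7
I2 mul r2: issue@3 deps=(1,None) exec_start@7 write@8
I3 add r4: issue@4 deps=(None,None) exec_start@4 write@7
I4 mul r1: issue@5 deps=(3,1) exec_start@7 write@9
I5 mul r1: issue@6 deps=(2,2) exec_start@8 write@9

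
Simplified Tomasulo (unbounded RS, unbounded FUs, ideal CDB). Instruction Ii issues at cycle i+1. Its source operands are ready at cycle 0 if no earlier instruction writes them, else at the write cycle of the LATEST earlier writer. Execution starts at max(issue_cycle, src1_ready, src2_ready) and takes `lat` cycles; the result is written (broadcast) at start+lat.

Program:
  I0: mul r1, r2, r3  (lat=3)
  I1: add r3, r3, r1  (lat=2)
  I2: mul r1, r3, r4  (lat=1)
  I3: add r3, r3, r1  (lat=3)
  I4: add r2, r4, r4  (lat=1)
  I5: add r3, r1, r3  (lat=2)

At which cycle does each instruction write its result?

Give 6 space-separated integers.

Answer: 4 6 7 10 6 12

Derivation:
I0 mul r1: issue@1 deps=(None,None) exec_start@1 write@4
I1 add r3: issue@2 deps=(None,0) exec_start@4 write@6
I2 mul r1: issue@3 deps=(1,None) exec_start@6 write@7
I3 add r3: issue@4 deps=(1,2) exec_start@7 write@10
I4 add r2: issue@5 deps=(None,None) exec_start@5 write@6
I5 add r3: issue@6 deps=(2,3) exec_start@10 write@12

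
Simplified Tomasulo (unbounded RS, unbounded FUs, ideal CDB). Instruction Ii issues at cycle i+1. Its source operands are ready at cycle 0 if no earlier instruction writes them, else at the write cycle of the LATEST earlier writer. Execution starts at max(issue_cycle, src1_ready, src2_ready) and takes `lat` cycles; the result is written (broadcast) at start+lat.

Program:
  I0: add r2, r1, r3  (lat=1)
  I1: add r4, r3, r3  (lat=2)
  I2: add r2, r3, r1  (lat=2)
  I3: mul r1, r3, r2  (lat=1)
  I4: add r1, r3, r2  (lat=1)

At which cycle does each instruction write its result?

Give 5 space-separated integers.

I0 add r2: issue@1 deps=(None,None) exec_start@1 write@2
I1 add r4: issue@2 deps=(None,None) exec_start@2 write@4
I2 add r2: issue@3 deps=(None,None) exec_start@3 write@5
I3 mul r1: issue@4 deps=(None,2) exec_start@5 write@6
I4 add r1: issue@5 deps=(None,2) exec_start@5 write@6

Answer: 2 4 5 6 6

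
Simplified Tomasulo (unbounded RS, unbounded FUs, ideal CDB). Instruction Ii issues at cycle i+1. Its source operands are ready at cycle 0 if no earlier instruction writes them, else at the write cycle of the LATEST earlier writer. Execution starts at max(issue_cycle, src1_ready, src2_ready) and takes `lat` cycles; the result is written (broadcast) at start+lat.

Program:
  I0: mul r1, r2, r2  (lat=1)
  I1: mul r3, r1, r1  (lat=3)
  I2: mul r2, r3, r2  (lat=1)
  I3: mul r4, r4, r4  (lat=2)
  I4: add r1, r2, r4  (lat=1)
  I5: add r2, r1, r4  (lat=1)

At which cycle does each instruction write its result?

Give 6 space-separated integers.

I0 mul r1: issue@1 deps=(None,None) exec_start@1 write@2
I1 mul r3: issue@2 deps=(0,0) exec_start@2 write@5
I2 mul r2: issue@3 deps=(1,None) exec_start@5 write@6
I3 mul r4: issue@4 deps=(None,None) exec_start@4 write@6
I4 add r1: issue@5 deps=(2,3) exec_start@6 write@7
I5 add r2: issue@6 deps=(4,3) exec_start@7 write@8

Answer: 2 5 6 6 7 8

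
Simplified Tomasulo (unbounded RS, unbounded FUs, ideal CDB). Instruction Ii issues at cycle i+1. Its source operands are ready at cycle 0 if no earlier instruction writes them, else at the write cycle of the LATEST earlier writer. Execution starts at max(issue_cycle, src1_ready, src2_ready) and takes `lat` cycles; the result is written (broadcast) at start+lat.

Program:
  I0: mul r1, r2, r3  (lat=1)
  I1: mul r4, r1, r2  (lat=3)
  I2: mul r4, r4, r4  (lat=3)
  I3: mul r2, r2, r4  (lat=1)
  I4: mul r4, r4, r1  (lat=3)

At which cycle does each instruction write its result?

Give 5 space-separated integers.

I0 mul r1: issue@1 deps=(None,None) exec_start@1 write@2
I1 mul r4: issue@2 deps=(0,None) exec_start@2 write@5
I2 mul r4: issue@3 deps=(1,1) exec_start@5 write@8
I3 mul r2: issue@4 deps=(None,2) exec_start@8 write@9
I4 mul r4: issue@5 deps=(2,0) exec_start@8 write@11

Answer: 2 5 8 9 11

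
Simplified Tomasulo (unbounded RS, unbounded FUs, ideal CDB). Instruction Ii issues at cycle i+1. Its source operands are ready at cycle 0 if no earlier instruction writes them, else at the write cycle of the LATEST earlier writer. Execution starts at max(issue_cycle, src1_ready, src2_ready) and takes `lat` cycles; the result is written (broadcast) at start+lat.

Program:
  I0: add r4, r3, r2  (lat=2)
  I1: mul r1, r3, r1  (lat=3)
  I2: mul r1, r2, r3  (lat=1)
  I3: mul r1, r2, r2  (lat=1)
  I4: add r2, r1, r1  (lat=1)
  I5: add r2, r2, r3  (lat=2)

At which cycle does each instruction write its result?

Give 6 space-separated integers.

Answer: 3 5 4 5 6 8

Derivation:
I0 add r4: issue@1 deps=(None,None) exec_start@1 write@3
I1 mul r1: issue@2 deps=(None,None) exec_start@2 write@5
I2 mul r1: issue@3 deps=(None,None) exec_start@3 write@4
I3 mul r1: issue@4 deps=(None,None) exec_start@4 write@5
I4 add r2: issue@5 deps=(3,3) exec_start@5 write@6
I5 add r2: issue@6 deps=(4,None) exec_start@6 write@8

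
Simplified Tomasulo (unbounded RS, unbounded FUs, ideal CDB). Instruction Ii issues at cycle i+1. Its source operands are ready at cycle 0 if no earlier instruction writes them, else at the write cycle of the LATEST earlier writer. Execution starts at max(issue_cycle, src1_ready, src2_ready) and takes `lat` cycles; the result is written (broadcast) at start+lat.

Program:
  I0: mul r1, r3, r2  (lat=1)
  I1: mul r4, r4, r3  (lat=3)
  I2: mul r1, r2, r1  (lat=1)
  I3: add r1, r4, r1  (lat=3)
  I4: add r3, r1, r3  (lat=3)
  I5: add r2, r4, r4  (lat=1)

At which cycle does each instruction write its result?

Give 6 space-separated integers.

Answer: 2 5 4 8 11 7

Derivation:
I0 mul r1: issue@1 deps=(None,None) exec_start@1 write@2
I1 mul r4: issue@2 deps=(None,None) exec_start@2 write@5
I2 mul r1: issue@3 deps=(None,0) exec_start@3 write@4
I3 add r1: issue@4 deps=(1,2) exec_start@5 write@8
I4 add r3: issue@5 deps=(3,None) exec_start@8 write@11
I5 add r2: issue@6 deps=(1,1) exec_start@6 write@7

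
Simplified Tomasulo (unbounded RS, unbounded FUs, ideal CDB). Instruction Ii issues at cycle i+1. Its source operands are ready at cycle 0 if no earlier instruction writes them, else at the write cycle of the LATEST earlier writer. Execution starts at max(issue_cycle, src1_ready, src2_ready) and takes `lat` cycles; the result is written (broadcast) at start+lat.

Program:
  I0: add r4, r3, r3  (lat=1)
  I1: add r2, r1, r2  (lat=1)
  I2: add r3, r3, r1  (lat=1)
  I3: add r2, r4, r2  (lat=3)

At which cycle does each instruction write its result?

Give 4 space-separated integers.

Answer: 2 3 4 7

Derivation:
I0 add r4: issue@1 deps=(None,None) exec_start@1 write@2
I1 add r2: issue@2 deps=(None,None) exec_start@2 write@3
I2 add r3: issue@3 deps=(None,None) exec_start@3 write@4
I3 add r2: issue@4 deps=(0,1) exec_start@4 write@7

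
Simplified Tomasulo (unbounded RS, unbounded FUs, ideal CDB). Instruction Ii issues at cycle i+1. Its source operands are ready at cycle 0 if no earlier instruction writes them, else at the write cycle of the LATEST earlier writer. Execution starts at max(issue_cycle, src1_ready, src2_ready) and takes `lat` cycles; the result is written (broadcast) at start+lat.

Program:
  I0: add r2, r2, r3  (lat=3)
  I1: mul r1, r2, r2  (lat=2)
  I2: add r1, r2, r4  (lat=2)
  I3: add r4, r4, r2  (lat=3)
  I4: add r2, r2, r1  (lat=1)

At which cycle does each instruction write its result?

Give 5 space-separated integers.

I0 add r2: issue@1 deps=(None,None) exec_start@1 write@4
I1 mul r1: issue@2 deps=(0,0) exec_start@4 write@6
I2 add r1: issue@3 deps=(0,None) exec_start@4 write@6
I3 add r4: issue@4 deps=(None,0) exec_start@4 write@7
I4 add r2: issue@5 deps=(0,2) exec_start@6 write@7

Answer: 4 6 6 7 7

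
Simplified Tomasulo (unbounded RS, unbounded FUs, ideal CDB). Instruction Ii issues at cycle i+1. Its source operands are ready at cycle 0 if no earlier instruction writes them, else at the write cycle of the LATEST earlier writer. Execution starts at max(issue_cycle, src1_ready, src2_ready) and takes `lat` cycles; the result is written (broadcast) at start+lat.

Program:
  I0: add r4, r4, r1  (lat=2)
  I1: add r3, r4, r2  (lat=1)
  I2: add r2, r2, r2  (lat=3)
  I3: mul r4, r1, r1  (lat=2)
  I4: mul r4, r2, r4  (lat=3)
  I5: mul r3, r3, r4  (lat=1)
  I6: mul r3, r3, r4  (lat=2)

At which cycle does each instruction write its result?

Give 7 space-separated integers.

Answer: 3 4 6 6 9 10 12

Derivation:
I0 add r4: issue@1 deps=(None,None) exec_start@1 write@3
I1 add r3: issue@2 deps=(0,None) exec_start@3 write@4
I2 add r2: issue@3 deps=(None,None) exec_start@3 write@6
I3 mul r4: issue@4 deps=(None,None) exec_start@4 write@6
I4 mul r4: issue@5 deps=(2,3) exec_start@6 write@9
I5 mul r3: issue@6 deps=(1,4) exec_start@9 write@10
I6 mul r3: issue@7 deps=(5,4) exec_start@10 write@12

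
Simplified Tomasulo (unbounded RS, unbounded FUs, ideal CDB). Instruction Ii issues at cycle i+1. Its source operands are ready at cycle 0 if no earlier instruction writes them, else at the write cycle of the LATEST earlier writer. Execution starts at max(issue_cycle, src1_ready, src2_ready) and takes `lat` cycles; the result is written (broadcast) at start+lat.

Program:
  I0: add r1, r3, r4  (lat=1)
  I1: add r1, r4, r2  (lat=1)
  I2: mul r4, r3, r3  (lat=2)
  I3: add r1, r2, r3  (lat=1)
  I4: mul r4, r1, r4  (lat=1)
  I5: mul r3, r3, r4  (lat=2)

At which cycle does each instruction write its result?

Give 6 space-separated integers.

Answer: 2 3 5 5 6 8

Derivation:
I0 add r1: issue@1 deps=(None,None) exec_start@1 write@2
I1 add r1: issue@2 deps=(None,None) exec_start@2 write@3
I2 mul r4: issue@3 deps=(None,None) exec_start@3 write@5
I3 add r1: issue@4 deps=(None,None) exec_start@4 write@5
I4 mul r4: issue@5 deps=(3,2) exec_start@5 write@6
I5 mul r3: issue@6 deps=(None,4) exec_start@6 write@8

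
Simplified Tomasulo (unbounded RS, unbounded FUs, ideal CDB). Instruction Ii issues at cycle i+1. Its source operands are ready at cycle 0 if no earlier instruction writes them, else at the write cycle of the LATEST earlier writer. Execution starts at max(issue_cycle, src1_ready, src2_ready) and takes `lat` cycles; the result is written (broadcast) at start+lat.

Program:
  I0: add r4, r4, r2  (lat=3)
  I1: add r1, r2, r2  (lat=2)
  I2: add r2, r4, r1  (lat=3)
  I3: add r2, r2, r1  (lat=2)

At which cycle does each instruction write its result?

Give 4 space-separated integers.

Answer: 4 4 7 9

Derivation:
I0 add r4: issue@1 deps=(None,None) exec_start@1 write@4
I1 add r1: issue@2 deps=(None,None) exec_start@2 write@4
I2 add r2: issue@3 deps=(0,1) exec_start@4 write@7
I3 add r2: issue@4 deps=(2,1) exec_start@7 write@9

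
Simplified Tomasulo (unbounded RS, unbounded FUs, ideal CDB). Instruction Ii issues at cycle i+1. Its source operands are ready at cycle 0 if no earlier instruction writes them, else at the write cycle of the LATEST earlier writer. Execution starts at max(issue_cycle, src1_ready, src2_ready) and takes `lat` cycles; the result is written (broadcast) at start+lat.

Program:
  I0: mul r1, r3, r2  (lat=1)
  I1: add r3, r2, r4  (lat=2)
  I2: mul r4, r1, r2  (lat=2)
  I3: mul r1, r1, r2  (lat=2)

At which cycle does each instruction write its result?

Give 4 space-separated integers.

Answer: 2 4 5 6

Derivation:
I0 mul r1: issue@1 deps=(None,None) exec_start@1 write@2
I1 add r3: issue@2 deps=(None,None) exec_start@2 write@4
I2 mul r4: issue@3 deps=(0,None) exec_start@3 write@5
I3 mul r1: issue@4 deps=(0,None) exec_start@4 write@6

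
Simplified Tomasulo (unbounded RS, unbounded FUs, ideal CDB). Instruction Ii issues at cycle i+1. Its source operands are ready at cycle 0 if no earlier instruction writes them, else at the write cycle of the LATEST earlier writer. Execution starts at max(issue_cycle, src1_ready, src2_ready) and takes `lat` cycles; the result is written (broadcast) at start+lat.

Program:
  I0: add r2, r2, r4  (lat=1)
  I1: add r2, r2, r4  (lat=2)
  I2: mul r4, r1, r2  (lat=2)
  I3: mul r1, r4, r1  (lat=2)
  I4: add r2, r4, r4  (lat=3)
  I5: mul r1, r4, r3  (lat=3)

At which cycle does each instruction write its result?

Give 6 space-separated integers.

I0 add r2: issue@1 deps=(None,None) exec_start@1 write@2
I1 add r2: issue@2 deps=(0,None) exec_start@2 write@4
I2 mul r4: issue@3 deps=(None,1) exec_start@4 write@6
I3 mul r1: issue@4 deps=(2,None) exec_start@6 write@8
I4 add r2: issue@5 deps=(2,2) exec_start@6 write@9
I5 mul r1: issue@6 deps=(2,None) exec_start@6 write@9

Answer: 2 4 6 8 9 9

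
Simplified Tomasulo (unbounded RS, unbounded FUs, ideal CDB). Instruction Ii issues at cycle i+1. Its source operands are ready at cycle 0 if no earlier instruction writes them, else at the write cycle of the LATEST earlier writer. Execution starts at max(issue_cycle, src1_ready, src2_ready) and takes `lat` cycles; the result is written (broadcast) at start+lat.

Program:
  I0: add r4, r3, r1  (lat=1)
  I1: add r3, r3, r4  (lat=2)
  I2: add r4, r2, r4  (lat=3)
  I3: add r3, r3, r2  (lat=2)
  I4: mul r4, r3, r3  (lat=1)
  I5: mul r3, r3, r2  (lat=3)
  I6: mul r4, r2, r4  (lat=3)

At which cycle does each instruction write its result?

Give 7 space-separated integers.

Answer: 2 4 6 6 7 9 10

Derivation:
I0 add r4: issue@1 deps=(None,None) exec_start@1 write@2
I1 add r3: issue@2 deps=(None,0) exec_start@2 write@4
I2 add r4: issue@3 deps=(None,0) exec_start@3 write@6
I3 add r3: issue@4 deps=(1,None) exec_start@4 write@6
I4 mul r4: issue@5 deps=(3,3) exec_start@6 write@7
I5 mul r3: issue@6 deps=(3,None) exec_start@6 write@9
I6 mul r4: issue@7 deps=(None,4) exec_start@7 write@10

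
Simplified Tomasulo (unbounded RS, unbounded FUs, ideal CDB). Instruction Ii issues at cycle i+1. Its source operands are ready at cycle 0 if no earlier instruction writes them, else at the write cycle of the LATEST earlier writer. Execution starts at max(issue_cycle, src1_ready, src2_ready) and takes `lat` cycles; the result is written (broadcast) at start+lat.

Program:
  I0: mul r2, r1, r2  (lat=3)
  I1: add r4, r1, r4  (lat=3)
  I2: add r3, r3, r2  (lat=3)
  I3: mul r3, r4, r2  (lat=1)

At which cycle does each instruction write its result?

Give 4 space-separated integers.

I0 mul r2: issue@1 deps=(None,None) exec_start@1 write@4
I1 add r4: issue@2 deps=(None,None) exec_start@2 write@5
I2 add r3: issue@3 deps=(None,0) exec_start@4 write@7
I3 mul r3: issue@4 deps=(1,0) exec_start@5 write@6

Answer: 4 5 7 6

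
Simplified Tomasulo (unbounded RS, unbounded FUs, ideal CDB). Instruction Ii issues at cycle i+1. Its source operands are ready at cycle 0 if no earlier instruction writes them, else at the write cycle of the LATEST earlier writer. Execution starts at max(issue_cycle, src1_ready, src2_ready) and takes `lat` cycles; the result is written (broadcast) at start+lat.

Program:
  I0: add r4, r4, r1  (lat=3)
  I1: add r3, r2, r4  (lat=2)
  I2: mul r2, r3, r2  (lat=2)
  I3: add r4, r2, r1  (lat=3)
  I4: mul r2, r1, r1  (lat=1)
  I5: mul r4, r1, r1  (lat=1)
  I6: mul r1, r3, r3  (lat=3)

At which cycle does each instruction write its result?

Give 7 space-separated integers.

I0 add r4: issue@1 deps=(None,None) exec_start@1 write@4
I1 add r3: issue@2 deps=(None,0) exec_start@4 write@6
I2 mul r2: issue@3 deps=(1,None) exec_start@6 write@8
I3 add r4: issue@4 deps=(2,None) exec_start@8 write@11
I4 mul r2: issue@5 deps=(None,None) exec_start@5 write@6
I5 mul r4: issue@6 deps=(None,None) exec_start@6 write@7
I6 mul r1: issue@7 deps=(1,1) exec_start@7 write@10

Answer: 4 6 8 11 6 7 10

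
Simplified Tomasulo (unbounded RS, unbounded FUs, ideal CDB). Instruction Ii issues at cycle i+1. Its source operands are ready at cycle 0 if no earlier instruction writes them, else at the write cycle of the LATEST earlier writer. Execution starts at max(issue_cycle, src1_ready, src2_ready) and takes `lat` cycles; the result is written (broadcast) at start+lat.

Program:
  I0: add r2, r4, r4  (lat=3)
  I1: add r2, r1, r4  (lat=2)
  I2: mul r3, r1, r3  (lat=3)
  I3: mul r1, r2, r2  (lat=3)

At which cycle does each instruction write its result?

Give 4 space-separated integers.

Answer: 4 4 6 7

Derivation:
I0 add r2: issue@1 deps=(None,None) exec_start@1 write@4
I1 add r2: issue@2 deps=(None,None) exec_start@2 write@4
I2 mul r3: issue@3 deps=(None,None) exec_start@3 write@6
I3 mul r1: issue@4 deps=(1,1) exec_start@4 write@7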